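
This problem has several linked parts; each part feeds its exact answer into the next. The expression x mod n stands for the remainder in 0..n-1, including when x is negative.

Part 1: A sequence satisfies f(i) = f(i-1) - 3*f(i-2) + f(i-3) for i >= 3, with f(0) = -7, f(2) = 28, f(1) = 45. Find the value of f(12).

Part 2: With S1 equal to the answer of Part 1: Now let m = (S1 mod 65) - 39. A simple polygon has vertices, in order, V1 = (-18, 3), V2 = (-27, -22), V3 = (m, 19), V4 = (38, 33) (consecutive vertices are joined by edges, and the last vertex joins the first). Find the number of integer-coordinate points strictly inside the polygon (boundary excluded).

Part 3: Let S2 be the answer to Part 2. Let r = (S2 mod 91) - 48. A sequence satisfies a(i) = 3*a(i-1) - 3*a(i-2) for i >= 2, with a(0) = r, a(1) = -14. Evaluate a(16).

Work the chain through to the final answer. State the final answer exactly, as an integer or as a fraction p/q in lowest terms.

Part 1: f(3) = 1*(28) - 3*(45) + 1*(-7) = -114; iterating: f(3)=-114, f(4)=-153, f(5)=217, f(6)=562, f(7)=-242, f(8)=-1711, f(9)=-423, f(10)=4468, f(11)=4026, f(12)=-9801; answer -9801
Part 2: S1 = -9801; m = -25; cross terms: (-18*-22 - -27*3)=477, (-27*19 - -25*-22)=-1063, (-25*33 - 38*19)=-1547, (38*3 - -18*33)=708; twice the area = |-1425| = 1425; area = 1425/2; boundary points = 1 + 1 + 7 + 2 = 11; strictly interior points = area - boundary/2 + 1 = 708; answer 708
Part 3: S2 = 708; r = 23; a(2) = 3*(-14) - 3*(23) = -111; iterating: a(2)=-111, a(3)=-291, a(4)=-540, a(5)=-747, a(6)=-621, a(7)=378, a(8)=2997, a(9)=7857, a(10)=14580, a(11)=20169, a(12)=16767, a(13)=-10206, a(14)=-80919, a(15)=-212139, a(16)=-393660; answer -393660

-393660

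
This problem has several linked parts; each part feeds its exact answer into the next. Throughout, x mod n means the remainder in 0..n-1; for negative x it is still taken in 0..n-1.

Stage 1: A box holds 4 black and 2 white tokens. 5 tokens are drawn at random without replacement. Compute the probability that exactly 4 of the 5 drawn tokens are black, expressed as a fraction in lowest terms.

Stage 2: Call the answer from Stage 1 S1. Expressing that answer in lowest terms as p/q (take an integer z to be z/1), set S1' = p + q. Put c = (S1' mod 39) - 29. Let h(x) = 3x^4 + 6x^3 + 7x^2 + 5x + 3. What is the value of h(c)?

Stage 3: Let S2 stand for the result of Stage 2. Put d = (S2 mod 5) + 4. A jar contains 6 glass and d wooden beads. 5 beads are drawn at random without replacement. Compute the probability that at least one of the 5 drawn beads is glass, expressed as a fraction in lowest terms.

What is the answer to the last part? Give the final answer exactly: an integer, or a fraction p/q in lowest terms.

Stage 1: total draws C(6,5) = 6; favorable C(4,4)*C(2,1) = 2; P = 1/3; answer 1/3
Stage 2: S1 = 1/3; threaded value p + q = 4; c = -25; 3*(-25)^4 + 6*(-25)^3 + 7*(-25)^2 + 5*(-25)^1 + 3 = (1171875) + (-93750) + (4375) + (-125) + (3) = 1082378; answer 1082378
Stage 3: S2 = 1082378; d = 7; total draws C(13,5) = 1287; complement C(7,5) = 21; favorable 1287 - 21 = 1266; P = 422/429; answer 422/429

422/429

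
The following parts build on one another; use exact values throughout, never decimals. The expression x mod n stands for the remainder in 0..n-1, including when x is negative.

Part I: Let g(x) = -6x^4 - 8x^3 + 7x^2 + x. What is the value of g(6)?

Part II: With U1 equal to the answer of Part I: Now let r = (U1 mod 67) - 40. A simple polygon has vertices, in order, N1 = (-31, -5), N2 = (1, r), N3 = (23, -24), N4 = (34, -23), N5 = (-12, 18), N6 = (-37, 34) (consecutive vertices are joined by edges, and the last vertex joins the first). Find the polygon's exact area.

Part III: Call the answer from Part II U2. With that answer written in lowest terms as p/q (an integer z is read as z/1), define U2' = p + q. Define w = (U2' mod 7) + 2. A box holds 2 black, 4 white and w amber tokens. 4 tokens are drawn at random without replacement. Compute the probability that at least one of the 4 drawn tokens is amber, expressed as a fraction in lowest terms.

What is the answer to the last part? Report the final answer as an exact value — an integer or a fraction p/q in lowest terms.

Part I: -6*(6)^4 - 8*(6)^3 + 7*(6)^2 + 1*(6)^1 = (-7776) + (-1728) + (252) + (6) = -9246; answer -9246
Part II: U1 = -9246; r = -40; cross terms: (-31*-40 - 1*-5)=1245, (1*-24 - 23*-40)=896, (23*-23 - 34*-24)=287, (34*18 - -12*-23)=336, (-12*34 - -37*18)=258, (-37*-5 - -31*34)=1239; twice the area = |4261| = 4261; area = 4261/2; answer 4261/2
Part III: U2 = 4261/2; threaded value p + q = 4263; w = 2; total draws C(8,4) = 70; complement C(6,4) = 15; favorable 70 - 15 = 55; P = 11/14; answer 11/14

11/14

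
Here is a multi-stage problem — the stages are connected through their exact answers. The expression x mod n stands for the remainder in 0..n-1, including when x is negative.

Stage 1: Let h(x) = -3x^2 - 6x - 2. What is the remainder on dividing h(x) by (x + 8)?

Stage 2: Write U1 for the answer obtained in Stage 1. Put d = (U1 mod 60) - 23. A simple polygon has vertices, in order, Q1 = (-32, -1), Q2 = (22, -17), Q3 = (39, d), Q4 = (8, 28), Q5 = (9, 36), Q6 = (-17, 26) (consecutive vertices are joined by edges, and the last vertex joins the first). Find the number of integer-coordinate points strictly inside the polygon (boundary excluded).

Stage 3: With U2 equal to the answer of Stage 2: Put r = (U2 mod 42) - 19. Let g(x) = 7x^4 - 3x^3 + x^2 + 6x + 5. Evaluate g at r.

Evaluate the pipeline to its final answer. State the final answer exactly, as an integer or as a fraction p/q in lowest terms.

1608469

Stage 1: remainder = value at the root: -3*(-8)^2 - 6*(-8)^1 - 2 = (-192) + (48) + (-2) = -146; answer -146
Stage 2: U1 = -146; d = 11; cross terms: (-32*-17 - 22*-1)=566, (22*11 - 39*-17)=905, (39*28 - 8*11)=1004, (8*36 - 9*28)=36, (9*26 - -17*36)=846, (-17*-1 - -32*26)=849; twice the area = |4206| = 4206; area = 2103; boundary points = 2 + 1 + 1 + 1 + 2 + 3 = 10; strictly interior points = area - boundary/2 + 1 = 2099; answer 2099
Stage 3: U2 = 2099; r = 22; 7*(22)^4 - 3*(22)^3 + 1*(22)^2 + 6*(22)^1 + 5 = (1639792) + (-31944) + (484) + (132) + (5) = 1608469; answer 1608469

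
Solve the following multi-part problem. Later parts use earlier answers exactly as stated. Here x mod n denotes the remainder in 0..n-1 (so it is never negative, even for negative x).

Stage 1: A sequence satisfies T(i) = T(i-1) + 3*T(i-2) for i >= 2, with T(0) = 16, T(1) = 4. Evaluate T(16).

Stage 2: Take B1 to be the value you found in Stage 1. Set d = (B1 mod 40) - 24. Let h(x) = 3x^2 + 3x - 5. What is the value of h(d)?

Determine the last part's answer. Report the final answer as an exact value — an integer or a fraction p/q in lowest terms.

Stage 1: T(2) = 1*(4) + 3*(16) = 52; iterating: T(2)=52, T(3)=64, T(4)=220, T(5)=412, T(6)=1072, T(7)=2308, T(8)=5524, T(9)=12448, T(10)=29020, T(11)=66364, T(12)=153424, T(13)=352516, T(14)=812788, T(15)=1870336, T(16)=4308700; answer 4308700
Stage 2: B1 = 4308700; d = -4; 3*(-4)^2 + 3*(-4)^1 - 5 = (48) + (-12) + (-5) = 31; answer 31

31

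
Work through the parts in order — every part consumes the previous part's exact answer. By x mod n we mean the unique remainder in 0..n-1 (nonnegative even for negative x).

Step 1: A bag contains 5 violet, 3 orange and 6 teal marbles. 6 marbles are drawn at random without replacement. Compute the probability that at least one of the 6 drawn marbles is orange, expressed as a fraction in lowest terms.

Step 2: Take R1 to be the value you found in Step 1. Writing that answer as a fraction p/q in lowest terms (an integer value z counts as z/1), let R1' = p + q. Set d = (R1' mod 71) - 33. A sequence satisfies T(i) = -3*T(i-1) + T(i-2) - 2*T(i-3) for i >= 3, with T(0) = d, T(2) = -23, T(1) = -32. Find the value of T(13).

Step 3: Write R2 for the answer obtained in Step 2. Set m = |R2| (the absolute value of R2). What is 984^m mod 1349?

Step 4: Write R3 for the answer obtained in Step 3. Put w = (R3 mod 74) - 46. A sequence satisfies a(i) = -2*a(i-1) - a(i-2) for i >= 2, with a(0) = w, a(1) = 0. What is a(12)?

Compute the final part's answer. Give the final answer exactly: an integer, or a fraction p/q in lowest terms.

44

Step 1: total draws C(14,6) = 3003; complement C(11,6) = 462; favorable 3003 - 462 = 2541; P = 11/13; answer 11/13
Step 2: R1 = 11/13; threaded value p + q = 24; d = -9; T(3) = -3*(-23) + 1*(-32) - 2*(-9) = 55; iterating: T(3)=55, T(4)=-124, T(5)=473, T(6)=-1653, T(7)=5680, T(8)=-19639, T(9)=67903, T(10)=-234708, T(11)=811305, T(12)=-2804429, T(13)=9694008; answer 9694008
Step 3: R2 = 9694008; m = 9694008; squarings mod 1349: 984^1=984, 984^2=1023, 984^4=1054, 984^8=689, 984^16=1222, 984^32=1290, 984^64=783, 984^128=643, 984^256=655, 984^512=43, 984^1024=500, 984^2048=435, 984^4096=365, 984^8192=1023, 984^16384=1054, 984^32768=689, 984^65536=1222, 984^131072=1290, 984^262144=783, 984^524288=643, 984^1048576=655, 984^2097152=43, 984^4194304=500, 984^8388608=435; 984^9694008 = 984^8 * 984^16 * 984^32 * 984^256 * 984^512 * 984^2048 * 984^8192 * 984^16384 * 984^32768 * 984^65536 * 984^131072 * 984^1048576 * 984^8388608 = 856 (mod 1349); answer 856
Step 4: R3 = 856; w = -4; a(2) = -2*(0) - 1*(-4) = 4; iterating: a(2)=4, a(3)=-8, a(4)=12, a(5)=-16, a(6)=20, a(7)=-24, a(8)=28, a(9)=-32, a(10)=36, a(11)=-40, a(12)=44; answer 44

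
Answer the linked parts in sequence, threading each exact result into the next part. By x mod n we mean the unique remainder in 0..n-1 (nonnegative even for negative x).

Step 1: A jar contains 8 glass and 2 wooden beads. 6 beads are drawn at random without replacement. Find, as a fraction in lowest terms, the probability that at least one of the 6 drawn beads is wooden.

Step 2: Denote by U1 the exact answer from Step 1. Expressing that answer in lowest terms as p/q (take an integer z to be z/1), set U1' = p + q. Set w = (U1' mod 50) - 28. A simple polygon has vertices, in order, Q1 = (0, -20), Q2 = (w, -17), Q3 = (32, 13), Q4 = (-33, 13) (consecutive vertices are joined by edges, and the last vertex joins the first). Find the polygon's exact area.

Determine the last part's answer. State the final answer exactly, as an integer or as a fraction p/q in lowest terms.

Step 1: total draws C(10,6) = 210; complement C(8,6) = 28; favorable 210 - 28 = 182; P = 13/15; answer 13/15
Step 2: U1 = 13/15; threaded value p + q = 28; w = 0; cross terms: (0*-17 - 0*-20)=0, (0*13 - 32*-17)=544, (32*13 - -33*13)=845, (-33*-20 - 0*13)=660; twice the area = |2049| = 2049; area = 2049/2; answer 2049/2

2049/2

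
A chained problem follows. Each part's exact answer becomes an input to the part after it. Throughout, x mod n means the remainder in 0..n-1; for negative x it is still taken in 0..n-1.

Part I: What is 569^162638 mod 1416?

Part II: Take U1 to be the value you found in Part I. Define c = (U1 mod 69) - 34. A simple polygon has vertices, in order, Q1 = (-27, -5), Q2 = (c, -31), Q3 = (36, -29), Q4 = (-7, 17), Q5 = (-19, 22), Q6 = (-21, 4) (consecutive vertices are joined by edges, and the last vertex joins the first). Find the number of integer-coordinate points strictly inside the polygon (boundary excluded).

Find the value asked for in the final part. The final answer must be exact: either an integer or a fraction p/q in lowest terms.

Part I: squarings mod 1416: 569^1=569, 569^2=913, 569^4=961, 569^8=289, 569^16=1393, 569^32=529, 569^64=889, 569^128=193, 569^256=433, 569^512=577, 569^1024=169, 569^2048=241, 569^4096=25, 569^8192=625, 569^16384=1225, 569^32768=1081, 569^65536=361, 569^131072=49; 569^162638 = 569^2 * 569^4 * 569^8 * 569^64 * 569^256 * 569^512 * 569^2048 * 569^4096 * 569^8192 * 569^16384 * 569^131072 = 889 (mod 1416); answer 889
Part II: U1 = 889; c = 27; cross terms: (-27*-31 - 27*-5)=972, (27*-29 - 36*-31)=333, (36*17 - -7*-29)=409, (-7*22 - -19*17)=169, (-19*4 - -21*22)=386, (-21*-5 - -27*4)=213; twice the area = |2482| = 2482; area = 1241; boundary points = 2 + 1 + 1 + 1 + 2 + 3 = 10; strictly interior points = area - boundary/2 + 1 = 1237; answer 1237

1237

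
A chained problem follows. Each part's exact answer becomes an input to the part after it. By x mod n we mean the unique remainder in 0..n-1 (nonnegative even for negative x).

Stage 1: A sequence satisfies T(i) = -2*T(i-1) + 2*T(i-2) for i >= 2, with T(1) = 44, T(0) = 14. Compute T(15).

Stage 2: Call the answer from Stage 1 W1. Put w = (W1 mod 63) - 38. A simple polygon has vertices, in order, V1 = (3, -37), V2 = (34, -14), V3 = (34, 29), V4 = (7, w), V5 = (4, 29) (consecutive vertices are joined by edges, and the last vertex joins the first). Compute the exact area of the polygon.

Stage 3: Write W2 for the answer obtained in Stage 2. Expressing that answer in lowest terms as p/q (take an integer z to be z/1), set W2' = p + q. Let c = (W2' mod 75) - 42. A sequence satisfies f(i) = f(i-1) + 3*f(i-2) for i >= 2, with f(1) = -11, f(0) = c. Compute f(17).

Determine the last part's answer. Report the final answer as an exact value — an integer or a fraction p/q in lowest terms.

Stage 1: T(2) = -2*(44) + 2*(14) = -60; iterating: T(2)=-60, T(3)=208, T(4)=-536, T(5)=1488, T(6)=-4048, T(7)=11072, T(8)=-30240, T(9)=82624, T(10)=-225728, T(11)=616704, T(12)=-1684864, T(13)=4603136, T(14)=-12576000, T(15)=34358272; answer 34358272
Stage 2: W1 = 34358272; w = -13; cross terms: (3*-14 - 34*-37)=1216, (34*29 - 34*-14)=1462, (34*-13 - 7*29)=-645, (7*29 - 4*-13)=255, (4*-37 - 3*29)=-235; twice the area = |2053| = 2053; area = 2053/2; answer 2053/2
Stage 3: W2 = 2053/2; threaded value p + q = 2055; c = -12; f(2) = 1*(-11) + 3*(-12) = -47; iterating: f(2)=-47, f(3)=-80, f(4)=-221, f(5)=-461, f(6)=-1124, f(7)=-2507, f(8)=-5879, f(9)=-13400, f(10)=-31037, f(11)=-71237, f(12)=-164348, f(13)=-378059, f(14)=-871103, f(15)=-2005280, f(16)=-4618589, f(17)=-10634429; answer -10634429

-10634429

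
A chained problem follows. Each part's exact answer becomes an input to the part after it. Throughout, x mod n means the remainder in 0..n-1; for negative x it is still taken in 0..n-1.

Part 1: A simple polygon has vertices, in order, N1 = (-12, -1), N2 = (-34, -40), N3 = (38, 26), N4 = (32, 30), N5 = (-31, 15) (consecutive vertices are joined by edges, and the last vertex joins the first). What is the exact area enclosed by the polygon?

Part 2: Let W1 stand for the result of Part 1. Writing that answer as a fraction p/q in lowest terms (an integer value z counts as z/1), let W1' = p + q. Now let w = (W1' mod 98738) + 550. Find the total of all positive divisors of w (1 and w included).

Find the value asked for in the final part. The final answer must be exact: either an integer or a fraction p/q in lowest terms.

4080

Part 1: cross terms: (-12*-40 - -34*-1)=446, (-34*26 - 38*-40)=636, (38*30 - 32*26)=308, (32*15 - -31*30)=1410, (-31*-1 - -12*15)=211; twice the area = |3011| = 3011; area = 3011/2; answer 3011/2
Part 2: W1 = 3011/2; threaded value p + q = 3013; w = 3563; 3563 = 7 * 509; sigma = (1 + 7) * (1 + 509) = 8 * 510 = 4080; answer 4080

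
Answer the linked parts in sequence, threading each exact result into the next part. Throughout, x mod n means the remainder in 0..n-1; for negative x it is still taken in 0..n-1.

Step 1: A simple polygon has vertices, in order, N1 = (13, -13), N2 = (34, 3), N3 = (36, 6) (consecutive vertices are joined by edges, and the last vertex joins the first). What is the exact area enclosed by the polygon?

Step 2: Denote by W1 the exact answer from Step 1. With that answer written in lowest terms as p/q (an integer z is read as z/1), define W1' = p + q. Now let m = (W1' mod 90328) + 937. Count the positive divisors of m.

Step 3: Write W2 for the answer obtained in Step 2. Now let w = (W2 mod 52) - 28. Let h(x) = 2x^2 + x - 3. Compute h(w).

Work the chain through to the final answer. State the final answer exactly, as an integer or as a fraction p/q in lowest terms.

777

Step 1: cross terms: (13*3 - 34*-13)=481, (34*6 - 36*3)=96, (36*-13 - 13*6)=-546; twice the area = |31| = 31; area = 31/2; answer 31/2
Step 2: W1 = 31/2; threaded value p + q = 33; m = 970; 970 = 2 * 5 * 97; number of divisors = (1+1) * (1+1) * (1+1) = 8; answer 8
Step 3: W2 = 8; w = -20; 2*(-20)^2 + 1*(-20)^1 - 3 = (800) + (-20) + (-3) = 777; answer 777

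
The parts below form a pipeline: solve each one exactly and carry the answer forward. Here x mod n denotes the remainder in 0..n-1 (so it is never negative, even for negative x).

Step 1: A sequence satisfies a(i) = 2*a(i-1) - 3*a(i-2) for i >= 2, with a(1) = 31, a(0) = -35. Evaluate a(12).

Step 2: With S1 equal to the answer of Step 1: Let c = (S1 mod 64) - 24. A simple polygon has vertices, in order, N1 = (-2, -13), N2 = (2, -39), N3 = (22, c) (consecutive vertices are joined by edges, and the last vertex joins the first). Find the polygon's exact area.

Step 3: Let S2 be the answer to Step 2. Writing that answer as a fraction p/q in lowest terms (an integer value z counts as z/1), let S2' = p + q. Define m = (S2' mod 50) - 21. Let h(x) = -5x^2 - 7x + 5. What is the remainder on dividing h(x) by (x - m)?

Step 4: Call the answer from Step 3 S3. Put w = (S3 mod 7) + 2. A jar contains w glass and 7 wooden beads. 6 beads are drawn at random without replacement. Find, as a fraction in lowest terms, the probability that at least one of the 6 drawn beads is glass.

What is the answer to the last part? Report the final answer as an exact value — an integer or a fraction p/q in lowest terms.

Step 1: a(2) = 2*(31) - 3*(-35) = 167; iterating: a(2)=167, a(3)=241, a(4)=-19, a(5)=-761, a(6)=-1465, a(7)=-647, a(8)=3101, a(9)=8143, a(10)=6983, a(11)=-10463, a(12)=-41875; answer -41875
Step 2: S1 = -41875; c = 21; cross terms: (-2*-39 - 2*-13)=104, (2*21 - 22*-39)=900, (22*-13 - -2*21)=-244; twice the area = |760| = 760; area = 380; answer 380
Step 3: S2 = 380; threaded value p + q = 381; m = 10; remainder = value at the root: -5*(10)^2 - 7*(10)^1 + 5 = (-500) + (-70) + (5) = -565; answer -565
Step 4: S3 = -565; w = 4; total draws C(11,6) = 462; complement C(7,6) = 7; favorable 462 - 7 = 455; P = 65/66; answer 65/66

65/66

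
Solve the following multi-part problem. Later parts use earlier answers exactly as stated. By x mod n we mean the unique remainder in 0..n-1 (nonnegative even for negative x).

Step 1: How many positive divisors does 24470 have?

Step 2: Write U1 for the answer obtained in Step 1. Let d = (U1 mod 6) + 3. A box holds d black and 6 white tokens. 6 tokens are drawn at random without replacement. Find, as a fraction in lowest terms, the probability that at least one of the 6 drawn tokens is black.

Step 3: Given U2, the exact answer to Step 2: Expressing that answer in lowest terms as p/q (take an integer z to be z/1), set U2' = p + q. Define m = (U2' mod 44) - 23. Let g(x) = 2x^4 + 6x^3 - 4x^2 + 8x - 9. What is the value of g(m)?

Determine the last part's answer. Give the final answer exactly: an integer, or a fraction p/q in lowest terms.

Step 1: 24470 = 2 * 5 * 2447; number of divisors = (1+1) * (1+1) * (1+1) = 8; answer 8
Step 2: U1 = 8; d = 5; total draws C(11,6) = 462; complement C(6,6) = 1; favorable 462 - 1 = 461; P = 461/462; answer 461/462
Step 3: U2 = 461/462; threaded value p + q = 923; m = 20; 2*(20)^4 + 6*(20)^3 - 4*(20)^2 + 8*(20)^1 - 9 = (320000) + (48000) + (-1600) + (160) + (-9) = 366551; answer 366551

366551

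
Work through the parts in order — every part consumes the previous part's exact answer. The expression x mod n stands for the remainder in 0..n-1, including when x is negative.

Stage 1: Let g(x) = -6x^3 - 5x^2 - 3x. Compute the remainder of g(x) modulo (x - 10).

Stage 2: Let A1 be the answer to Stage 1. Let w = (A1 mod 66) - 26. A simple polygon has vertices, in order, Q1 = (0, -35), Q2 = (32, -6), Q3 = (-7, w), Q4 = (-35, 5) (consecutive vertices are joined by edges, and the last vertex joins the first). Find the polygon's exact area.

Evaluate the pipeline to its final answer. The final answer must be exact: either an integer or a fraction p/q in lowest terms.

397

Stage 1: remainder = value at the root: -6*(10)^3 - 5*(10)^2 - 3*(10)^1 = (-6000) + (-500) + (-30) = -6530; answer -6530
Stage 2: A1 = -6530; w = -22; cross terms: (0*-6 - 32*-35)=1120, (32*-22 - -7*-6)=-746, (-7*5 - -35*-22)=-805, (-35*-35 - 0*5)=1225; twice the area = |794| = 794; area = 397; answer 397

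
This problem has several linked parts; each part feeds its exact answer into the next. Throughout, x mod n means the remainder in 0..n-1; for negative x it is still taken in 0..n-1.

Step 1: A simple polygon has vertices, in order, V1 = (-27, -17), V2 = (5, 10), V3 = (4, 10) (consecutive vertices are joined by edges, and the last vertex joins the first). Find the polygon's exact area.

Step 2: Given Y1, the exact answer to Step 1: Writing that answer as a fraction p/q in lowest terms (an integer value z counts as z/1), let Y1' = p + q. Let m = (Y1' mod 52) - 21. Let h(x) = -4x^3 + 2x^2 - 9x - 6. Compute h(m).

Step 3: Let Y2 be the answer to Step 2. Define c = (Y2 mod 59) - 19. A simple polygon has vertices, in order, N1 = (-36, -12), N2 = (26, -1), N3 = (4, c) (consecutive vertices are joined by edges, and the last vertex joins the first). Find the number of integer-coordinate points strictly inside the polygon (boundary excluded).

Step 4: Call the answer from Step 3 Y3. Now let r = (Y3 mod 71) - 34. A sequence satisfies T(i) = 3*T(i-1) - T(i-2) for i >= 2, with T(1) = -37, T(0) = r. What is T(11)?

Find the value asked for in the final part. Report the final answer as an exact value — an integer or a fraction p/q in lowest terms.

-736487

Step 1: cross terms: (-27*10 - 5*-17)=-185, (5*10 - 4*10)=10, (4*-17 - -27*10)=202; twice the area = |27| = 27; area = 27/2; answer 27/2
Step 2: Y1 = 27/2; threaded value p + q = 29; m = 8; -4*(8)^3 + 2*(8)^2 - 9*(8)^1 - 6 = (-2048) + (128) + (-72) + (-6) = -1998; answer -1998
Step 3: Y2 = -1998; c = -11; cross terms: (-36*-1 - 26*-12)=348, (26*-11 - 4*-1)=-282, (4*-12 - -36*-11)=-444; twice the area = |-378| = 378; area = 189; boundary points = 1 + 2 + 1 = 4; strictly interior points = area - boundary/2 + 1 = 188; answer 188
Step 4: Y3 = 188; r = 12; T(2) = 3*(-37) - 1*(12) = -123; iterating: T(2)=-123, T(3)=-332, T(4)=-873, T(5)=-2287, T(6)=-5988, T(7)=-15677, T(8)=-41043, T(9)=-107452, T(10)=-281313, T(11)=-736487; answer -736487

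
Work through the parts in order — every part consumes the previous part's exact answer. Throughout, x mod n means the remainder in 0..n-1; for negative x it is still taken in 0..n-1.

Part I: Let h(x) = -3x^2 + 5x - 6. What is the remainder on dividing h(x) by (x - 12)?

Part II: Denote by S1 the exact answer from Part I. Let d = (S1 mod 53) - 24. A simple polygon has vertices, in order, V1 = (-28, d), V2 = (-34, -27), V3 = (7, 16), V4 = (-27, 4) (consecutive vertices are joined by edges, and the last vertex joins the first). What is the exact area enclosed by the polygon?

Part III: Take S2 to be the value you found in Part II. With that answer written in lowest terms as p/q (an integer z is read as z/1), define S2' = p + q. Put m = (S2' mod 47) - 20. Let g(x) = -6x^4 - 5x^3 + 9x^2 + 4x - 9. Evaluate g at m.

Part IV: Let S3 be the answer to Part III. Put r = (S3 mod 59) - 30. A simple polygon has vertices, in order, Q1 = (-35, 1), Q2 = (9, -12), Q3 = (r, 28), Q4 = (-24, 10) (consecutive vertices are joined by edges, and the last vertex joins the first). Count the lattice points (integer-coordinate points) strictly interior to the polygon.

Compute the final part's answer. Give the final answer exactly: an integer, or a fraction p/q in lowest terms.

Part I: remainder = value at the root: -3*(12)^2 + 5*(12)^1 - 6 = (-432) + (60) + (-6) = -378; answer -378
Part II: S1 = -378; d = 22; cross terms: (-28*-27 - -34*22)=1504, (-34*16 - 7*-27)=-355, (7*4 - -27*16)=460, (-27*22 - -28*4)=-482; twice the area = |1127| = 1127; area = 1127/2; answer 1127/2
Part III: S2 = 1127/2; threaded value p + q = 1129; m = -19; -6*(-19)^4 - 5*(-19)^3 + 9*(-19)^2 + 4*(-19)^1 - 9 = (-781926) + (34295) + (3249) + (-76) + (-9) = -744467; answer -744467
Part IV: S3 = -744467; r = 24; cross terms: (-35*-12 - 9*1)=411, (9*28 - 24*-12)=540, (24*10 - -24*28)=912, (-24*1 - -35*10)=326; twice the area = |2189| = 2189; area = 2189/2; boundary points = 1 + 5 + 6 + 1 = 13; strictly interior points = area - boundary/2 + 1 = 1089; answer 1089

1089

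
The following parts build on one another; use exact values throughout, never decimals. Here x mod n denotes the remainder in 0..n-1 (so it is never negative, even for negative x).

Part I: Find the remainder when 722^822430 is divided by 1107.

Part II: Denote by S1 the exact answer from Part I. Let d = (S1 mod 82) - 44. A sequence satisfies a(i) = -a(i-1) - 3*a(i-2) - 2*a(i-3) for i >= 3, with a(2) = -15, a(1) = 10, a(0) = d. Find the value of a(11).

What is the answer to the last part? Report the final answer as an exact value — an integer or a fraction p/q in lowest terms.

Part I: squarings mod 1107: 722^1=722, 722^2=994, 722^4=592, 722^8=652, 722^16=16, 722^32=256, 722^64=223, 722^128=1021, 722^256=754, 722^512=625, 722^1024=961, 722^2048=283, 722^4096=385, 722^8192=994, 722^16384=592, 722^32768=652, 722^65536=16, 722^131072=256, 722^262144=223, 722^524288=1021; 722^822430 = 722^2 * 722^4 * 722^8 * 722^16 * 722^128 * 722^1024 * 722^2048 * 722^32768 * 722^262144 * 722^524288 = 493 (mod 1107); answer 493
Part II: S1 = 493; d = -43; a(3) = -1*(-15) - 3*(10) - 2*(-43) = 71; iterating: a(3)=71, a(4)=-46, a(5)=-137, a(6)=133, a(7)=370, a(8)=-495, a(9)=-881, a(10)=1626, a(11)=2007; answer 2007

2007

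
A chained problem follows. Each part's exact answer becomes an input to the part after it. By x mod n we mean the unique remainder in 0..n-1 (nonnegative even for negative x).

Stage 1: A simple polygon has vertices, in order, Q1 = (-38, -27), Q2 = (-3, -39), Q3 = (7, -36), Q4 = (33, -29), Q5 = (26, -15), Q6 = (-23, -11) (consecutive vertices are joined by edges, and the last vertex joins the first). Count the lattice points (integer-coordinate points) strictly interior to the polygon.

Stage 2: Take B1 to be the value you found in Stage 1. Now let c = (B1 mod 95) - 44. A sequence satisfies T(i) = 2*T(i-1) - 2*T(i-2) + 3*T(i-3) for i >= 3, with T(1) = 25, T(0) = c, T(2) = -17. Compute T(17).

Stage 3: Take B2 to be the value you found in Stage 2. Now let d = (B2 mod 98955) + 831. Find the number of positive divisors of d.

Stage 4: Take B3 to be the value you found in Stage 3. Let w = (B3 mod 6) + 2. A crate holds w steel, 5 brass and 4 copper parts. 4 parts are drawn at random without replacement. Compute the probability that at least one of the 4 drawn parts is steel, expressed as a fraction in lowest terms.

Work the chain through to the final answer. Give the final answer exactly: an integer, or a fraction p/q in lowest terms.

59/65

Stage 1: cross terms: (-38*-39 - -3*-27)=1401, (-3*-36 - 7*-39)=381, (7*-29 - 33*-36)=985, (33*-15 - 26*-29)=259, (26*-11 - -23*-15)=-631, (-23*-27 - -38*-11)=203; twice the area = |2598| = 2598; area = 1299; boundary points = 1 + 1 + 1 + 7 + 1 + 1 = 12; strictly interior points = area - boundary/2 + 1 = 1294; answer 1294
Stage 2: B1 = 1294; c = 15; T(3) = 2*(-17) - 2*(25) + 3*(15) = -39; iterating: T(3)=-39, T(4)=31, T(5)=89, T(6)=-1, T(7)=-87, T(8)=95, T(9)=361, T(10)=271, T(11)=105, T(12)=751, T(13)=2105, T(14)=3023, T(15)=4089, T(16)=8447, T(17)=17785; answer 17785
Stage 3: B2 = 17785; d = 18616; 18616 = 2^3 * 13 * 179; number of divisors = (3+1) * (1+1) * (1+1) = 16; answer 16
Stage 4: B3 = 16; w = 6; total draws C(15,4) = 1365; complement C(9,4) = 126; favorable 1365 - 126 = 1239; P = 59/65; answer 59/65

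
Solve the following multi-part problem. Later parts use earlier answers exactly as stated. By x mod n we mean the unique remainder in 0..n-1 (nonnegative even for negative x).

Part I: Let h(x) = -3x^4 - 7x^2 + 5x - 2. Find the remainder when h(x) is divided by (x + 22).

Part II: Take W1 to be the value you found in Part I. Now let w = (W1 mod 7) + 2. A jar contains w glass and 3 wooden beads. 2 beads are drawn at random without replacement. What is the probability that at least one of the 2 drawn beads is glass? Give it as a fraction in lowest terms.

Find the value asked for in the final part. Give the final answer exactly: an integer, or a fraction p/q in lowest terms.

11/12

Part I: remainder = value at the root: -3*(-22)^4 - 7*(-22)^2 + 5*(-22)^1 - 2 = (-702768) + (-3388) + (-110) + (-2) = -706268; answer -706268
Part II: W1 = -706268; w = 6; total draws C(9,2) = 36; complement C(3,2) = 3; favorable 36 - 3 = 33; P = 11/12; answer 11/12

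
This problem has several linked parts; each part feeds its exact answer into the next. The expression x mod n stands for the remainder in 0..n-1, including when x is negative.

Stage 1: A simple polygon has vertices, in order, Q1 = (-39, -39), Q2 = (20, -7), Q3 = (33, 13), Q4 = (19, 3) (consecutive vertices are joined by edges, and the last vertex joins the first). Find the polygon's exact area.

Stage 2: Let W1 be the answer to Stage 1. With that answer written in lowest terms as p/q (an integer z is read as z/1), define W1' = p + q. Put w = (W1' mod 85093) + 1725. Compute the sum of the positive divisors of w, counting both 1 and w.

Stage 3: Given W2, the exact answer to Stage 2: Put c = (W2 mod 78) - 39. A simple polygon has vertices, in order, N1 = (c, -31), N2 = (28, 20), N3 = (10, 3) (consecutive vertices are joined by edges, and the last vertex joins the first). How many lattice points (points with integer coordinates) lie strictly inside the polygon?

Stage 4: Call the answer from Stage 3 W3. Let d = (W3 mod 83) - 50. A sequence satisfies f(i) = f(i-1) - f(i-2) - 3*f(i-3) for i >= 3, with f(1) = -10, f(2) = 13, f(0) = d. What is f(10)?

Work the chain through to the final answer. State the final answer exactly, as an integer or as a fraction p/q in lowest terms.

Stage 1: cross terms: (-39*-7 - 20*-39)=1053, (20*13 - 33*-7)=491, (33*3 - 19*13)=-148, (19*-39 - -39*3)=-624; twice the area = |772| = 772; area = 386; answer 386
Stage 2: W1 = 386; threaded value p + q = 387; w = 2112; 2112 = 2^6 * 3 * 11; sigma = (1 + 2 + 4 + 8 + 16 + 32 + 64) * (1 + 3) * (1 + 11) = 127 * 4 * 12 = 6096; answer 6096
Stage 3: W2 = 6096; c = -27; cross terms: (-27*20 - 28*-31)=328, (28*3 - 10*20)=-116, (10*-31 - -27*3)=-229; twice the area = |-17| = 17; area = 17/2; boundary points = 1 + 1 + 1 = 3; strictly interior points = area - boundary/2 + 1 = 8; answer 8
Stage 4: W3 = 8; d = -42; f(3) = 1*(13) - 1*(-10) - 3*(-42) = 149; iterating: f(3)=149, f(4)=166, f(5)=-22, f(6)=-635, f(7)=-1111, f(8)=-410, f(9)=2606, f(10)=6349; answer 6349

6349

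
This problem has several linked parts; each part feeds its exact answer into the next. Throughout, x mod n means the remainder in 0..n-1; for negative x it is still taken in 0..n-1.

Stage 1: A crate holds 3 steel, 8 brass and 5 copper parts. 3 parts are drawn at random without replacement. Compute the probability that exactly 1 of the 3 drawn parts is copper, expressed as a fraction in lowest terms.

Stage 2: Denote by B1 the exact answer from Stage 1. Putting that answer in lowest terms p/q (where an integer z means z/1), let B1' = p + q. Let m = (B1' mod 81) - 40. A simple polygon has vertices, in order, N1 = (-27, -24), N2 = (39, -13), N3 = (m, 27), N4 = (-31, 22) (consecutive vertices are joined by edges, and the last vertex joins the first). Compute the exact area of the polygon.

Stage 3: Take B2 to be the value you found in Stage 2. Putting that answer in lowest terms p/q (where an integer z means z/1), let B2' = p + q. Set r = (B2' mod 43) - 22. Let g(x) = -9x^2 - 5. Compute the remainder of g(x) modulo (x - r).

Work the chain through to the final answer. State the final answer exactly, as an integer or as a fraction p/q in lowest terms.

-905

Stage 1: total draws C(16,3) = 560; favorable C(5,1)*C(11,2) = 275; P = 55/112; answer 55/112
Stage 2: B1 = 55/112; threaded value p + q = 167; m = -35; cross terms: (-27*-13 - 39*-24)=1287, (39*27 - -35*-13)=598, (-35*22 - -31*27)=67, (-31*-24 - -27*22)=1338; twice the area = |3290| = 3290; area = 1645; answer 1645
Stage 3: B2 = 1645; threaded value p + q = 1646; r = -10; remainder = value at the root: -9*(-10)^2 - 5 = (-900) + (-5) = -905; answer -905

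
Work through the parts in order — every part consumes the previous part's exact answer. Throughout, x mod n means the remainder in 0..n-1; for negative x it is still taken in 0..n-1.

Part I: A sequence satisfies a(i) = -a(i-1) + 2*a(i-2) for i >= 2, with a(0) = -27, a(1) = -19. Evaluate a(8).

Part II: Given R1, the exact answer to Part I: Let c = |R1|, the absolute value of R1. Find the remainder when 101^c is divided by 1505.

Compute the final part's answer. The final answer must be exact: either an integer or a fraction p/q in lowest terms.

866

Part I: a(2) = -1*(-19) + 2*(-27) = -35; iterating: a(2)=-35, a(3)=-3, a(4)=-67, a(5)=61, a(6)=-195, a(7)=317, a(8)=-707; answer -707
Part II: R1 = -707; c = 707; squarings mod 1505: 101^1=101, 101^2=1171, 101^4=186, 101^8=1486, 101^16=361, 101^32=891, 101^64=746, 101^128=1171, 101^256=186, 101^512=1486; 101^707 = 101^1 * 101^2 * 101^64 * 101^128 * 101^512 = 866 (mod 1505); answer 866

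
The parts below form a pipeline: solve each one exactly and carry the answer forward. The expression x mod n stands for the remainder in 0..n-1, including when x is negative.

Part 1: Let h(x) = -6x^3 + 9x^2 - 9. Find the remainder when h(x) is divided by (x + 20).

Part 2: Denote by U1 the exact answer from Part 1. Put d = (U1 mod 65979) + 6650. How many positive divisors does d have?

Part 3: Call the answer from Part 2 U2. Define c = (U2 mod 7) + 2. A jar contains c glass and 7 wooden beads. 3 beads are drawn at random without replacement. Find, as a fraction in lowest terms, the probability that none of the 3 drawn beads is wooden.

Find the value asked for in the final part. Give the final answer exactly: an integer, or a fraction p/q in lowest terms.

Part 1: remainder = value at the root: -6*(-20)^3 + 9*(-20)^2 - 9 = (48000) + (3600) + (-9) = 51591; answer 51591
Part 2: U1 = 51591; d = 58241; 58241 = 139 * 419; number of divisors = (1+1) * (1+1) = 4; answer 4
Part 3: U2 = 4; c = 6; total draws C(13,3) = 286; favorable C(6,3) = 20; P = 10/143; answer 10/143

10/143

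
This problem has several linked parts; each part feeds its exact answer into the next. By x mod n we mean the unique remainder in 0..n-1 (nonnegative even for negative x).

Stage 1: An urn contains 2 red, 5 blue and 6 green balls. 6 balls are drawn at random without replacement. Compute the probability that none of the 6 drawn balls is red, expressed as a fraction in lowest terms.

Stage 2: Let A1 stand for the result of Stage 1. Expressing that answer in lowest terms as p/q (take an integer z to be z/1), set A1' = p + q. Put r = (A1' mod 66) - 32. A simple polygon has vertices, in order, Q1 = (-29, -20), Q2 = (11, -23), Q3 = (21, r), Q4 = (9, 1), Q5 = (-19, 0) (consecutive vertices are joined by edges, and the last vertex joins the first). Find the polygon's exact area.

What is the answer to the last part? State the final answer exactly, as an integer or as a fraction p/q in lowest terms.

Stage 1: total draws C(13,6) = 1716; favorable C(11,6) = 462; P = 7/26; answer 7/26
Stage 2: A1 = 7/26; threaded value p + q = 33; r = 1; cross terms: (-29*-23 - 11*-20)=887, (11*1 - 21*-23)=494, (21*1 - 9*1)=12, (9*0 - -19*1)=19, (-19*-20 - -29*0)=380; twice the area = |1792| = 1792; area = 896; answer 896

896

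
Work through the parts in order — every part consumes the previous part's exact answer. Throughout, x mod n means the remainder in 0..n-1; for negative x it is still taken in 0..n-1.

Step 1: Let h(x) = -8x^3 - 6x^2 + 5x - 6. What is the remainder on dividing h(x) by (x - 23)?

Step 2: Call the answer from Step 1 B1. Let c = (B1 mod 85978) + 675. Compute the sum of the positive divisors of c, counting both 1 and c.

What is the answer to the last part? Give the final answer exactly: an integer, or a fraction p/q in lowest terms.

Step 1: remainder = value at the root: -8*(23)^3 - 6*(23)^2 + 5*(23)^1 - 6 = (-97336) + (-3174) + (115) + (-6) = -100401; answer -100401
Step 2: B1 = -100401; c = 72230; 72230 = 2 * 5 * 31 * 233; sigma = (1 + 2) * (1 + 5) * (1 + 31) * (1 + 233) = 3 * 6 * 32 * 234 = 134784; answer 134784

134784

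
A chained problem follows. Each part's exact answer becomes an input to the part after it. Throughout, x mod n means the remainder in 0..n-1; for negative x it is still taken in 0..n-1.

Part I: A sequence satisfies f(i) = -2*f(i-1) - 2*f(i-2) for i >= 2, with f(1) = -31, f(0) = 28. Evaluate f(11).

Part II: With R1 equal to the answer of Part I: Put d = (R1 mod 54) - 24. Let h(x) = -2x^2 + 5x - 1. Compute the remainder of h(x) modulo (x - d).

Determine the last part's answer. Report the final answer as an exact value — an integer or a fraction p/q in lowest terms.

-701

Part I: f(2) = -2*(-31) - 2*(28) = 6; iterating: f(2)=6, f(3)=50, f(4)=-112, f(5)=124, f(6)=-24, f(7)=-200, f(8)=448, f(9)=-496, f(10)=96, f(11)=800; answer 800
Part II: R1 = 800; d = 20; remainder = value at the root: -2*(20)^2 + 5*(20)^1 - 1 = (-800) + (100) + (-1) = -701; answer -701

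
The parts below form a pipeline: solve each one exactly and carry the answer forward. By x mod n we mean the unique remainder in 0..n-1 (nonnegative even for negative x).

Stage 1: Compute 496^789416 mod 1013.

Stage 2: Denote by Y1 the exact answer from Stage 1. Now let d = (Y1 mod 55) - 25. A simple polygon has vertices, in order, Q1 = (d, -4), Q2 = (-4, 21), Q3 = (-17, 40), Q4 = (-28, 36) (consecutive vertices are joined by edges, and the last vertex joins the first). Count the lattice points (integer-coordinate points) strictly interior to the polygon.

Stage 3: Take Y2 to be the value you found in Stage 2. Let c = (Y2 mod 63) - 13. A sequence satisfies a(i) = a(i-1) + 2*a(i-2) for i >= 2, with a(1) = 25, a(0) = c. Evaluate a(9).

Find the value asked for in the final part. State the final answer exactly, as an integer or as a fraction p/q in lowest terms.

Stage 1: squarings mod 1013: 496^1=496, 496^2=870, 496^4=189, 496^8=266, 496^16=859, 496^32=417, 496^64=666, 496^128=875, 496^256=810, 496^512=689, 496^1024=637, 496^2048=569, 496^4096=614, 496^8192=160, 496^16384=275, 496^32768=663, 496^65536=940, 496^131072=264, 496^262144=812, 496^524288=894; 496^789416 = 496^8 * 496^32 * 496^128 * 496^256 * 496^512 * 496^2048 * 496^262144 * 496^524288 = 231 (mod 1013); answer 231
Stage 2: Y1 = 231; d = -14; cross terms: (-14*21 - -4*-4)=-310, (-4*40 - -17*21)=197, (-17*36 - -28*40)=508, (-28*-4 - -14*36)=616; twice the area = |1011| = 1011; area = 1011/2; boundary points = 5 + 1 + 1 + 2 = 9; strictly interior points = area - boundary/2 + 1 = 502; answer 502
Stage 3: Y2 = 502; c = 48; a(2) = 1*(25) + 2*(48) = 121; iterating: a(2)=121, a(3)=171, a(4)=413, a(5)=755, a(6)=1581, a(7)=3091, a(8)=6253, a(9)=12435; answer 12435

12435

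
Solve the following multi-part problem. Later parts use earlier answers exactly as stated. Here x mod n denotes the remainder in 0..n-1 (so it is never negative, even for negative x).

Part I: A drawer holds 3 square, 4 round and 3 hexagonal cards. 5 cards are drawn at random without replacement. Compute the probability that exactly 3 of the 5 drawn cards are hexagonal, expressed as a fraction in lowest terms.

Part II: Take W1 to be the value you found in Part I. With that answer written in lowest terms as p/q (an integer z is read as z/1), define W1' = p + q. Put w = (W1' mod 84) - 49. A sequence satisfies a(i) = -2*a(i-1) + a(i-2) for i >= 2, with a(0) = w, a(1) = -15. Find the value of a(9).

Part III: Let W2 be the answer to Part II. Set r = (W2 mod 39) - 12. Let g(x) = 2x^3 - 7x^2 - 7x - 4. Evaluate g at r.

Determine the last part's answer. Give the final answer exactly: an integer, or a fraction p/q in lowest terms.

9266

Part I: total draws C(10,5) = 252; favorable C(3,3)*C(7,2) = 21; P = 1/12; answer 1/12
Part II: W1 = 1/12; threaded value p + q = 13; w = -36; a(2) = -2*(-15) + 1*(-36) = -6; iterating: a(2)=-6, a(3)=-3, a(4)=0, a(5)=-3, a(6)=6, a(7)=-15, a(8)=36, a(9)=-87; answer -87
Part III: W2 = -87; r = 18; 2*(18)^3 - 7*(18)^2 - 7*(18)^1 - 4 = (11664) + (-2268) + (-126) + (-4) = 9266; answer 9266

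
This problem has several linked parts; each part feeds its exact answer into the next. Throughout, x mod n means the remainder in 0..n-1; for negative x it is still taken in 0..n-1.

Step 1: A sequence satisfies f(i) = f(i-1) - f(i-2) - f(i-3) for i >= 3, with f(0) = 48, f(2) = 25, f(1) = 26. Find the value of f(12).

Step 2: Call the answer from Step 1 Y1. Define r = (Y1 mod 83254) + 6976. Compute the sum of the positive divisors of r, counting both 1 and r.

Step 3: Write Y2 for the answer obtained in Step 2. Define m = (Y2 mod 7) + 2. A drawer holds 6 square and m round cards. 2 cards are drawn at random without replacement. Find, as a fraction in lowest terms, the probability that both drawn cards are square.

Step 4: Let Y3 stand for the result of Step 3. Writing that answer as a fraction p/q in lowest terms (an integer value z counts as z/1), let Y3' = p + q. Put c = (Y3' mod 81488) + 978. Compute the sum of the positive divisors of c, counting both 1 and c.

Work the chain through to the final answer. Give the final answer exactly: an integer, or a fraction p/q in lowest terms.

Step 1: f(3) = 1*(25) - 1*(26) - 1*(48) = -49; iterating: f(3)=-49, f(4)=-100, f(5)=-76, f(6)=73, f(7)=249, f(8)=252, f(9)=-70, f(10)=-571, f(11)=-753, f(12)=-112; answer -112
Step 2: Y1 = -112; r = 90118; 90118 = 2 * 7 * 41 * 157; sigma = (1 + 2) * (1 + 7) * (1 + 41) * (1 + 157) = 3 * 8 * 42 * 158 = 159264; answer 159264
Step 3: Y2 = 159264; m = 2; total draws C(8,2) = 28; favorable C(6,2) = 15; P = 15/28; answer 15/28
Step 4: Y3 = 15/28; threaded value p + q = 43; c = 1021; 1021 is prime, so its only divisors are 1 and 1021; sigma = 1 + 1021 = 1022; answer 1022

1022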